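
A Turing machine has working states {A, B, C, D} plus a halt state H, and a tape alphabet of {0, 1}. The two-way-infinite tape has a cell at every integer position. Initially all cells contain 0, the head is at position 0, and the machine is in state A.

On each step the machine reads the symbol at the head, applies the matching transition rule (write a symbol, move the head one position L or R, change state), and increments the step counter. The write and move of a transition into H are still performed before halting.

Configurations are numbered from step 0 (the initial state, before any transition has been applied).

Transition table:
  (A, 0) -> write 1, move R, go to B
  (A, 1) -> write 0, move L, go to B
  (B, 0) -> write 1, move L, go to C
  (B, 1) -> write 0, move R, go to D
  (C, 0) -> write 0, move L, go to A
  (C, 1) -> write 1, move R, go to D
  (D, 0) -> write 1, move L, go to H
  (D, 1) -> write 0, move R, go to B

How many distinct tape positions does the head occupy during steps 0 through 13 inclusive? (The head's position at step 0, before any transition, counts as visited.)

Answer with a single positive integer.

Answer: 6

Derivation:
Step 1: in state A at pos 0, read 0 -> (A,0)->write 1,move R,goto B. Now: state=B, head=1, tape[-1..2]=0100 (head:   ^)
Step 2: in state B at pos 1, read 0 -> (B,0)->write 1,move L,goto C. Now: state=C, head=0, tape[-1..2]=0110 (head:  ^)
Step 3: in state C at pos 0, read 1 -> (C,1)->write 1,move R,goto D. Now: state=D, head=1, tape[-1..2]=0110 (head:   ^)
Step 4: in state D at pos 1, read 1 -> (D,1)->write 0,move R,goto B. Now: state=B, head=2, tape[-1..3]=01000 (head:    ^)
Step 5: in state B at pos 2, read 0 -> (B,0)->write 1,move L,goto C. Now: state=C, head=1, tape[-1..3]=01010 (head:   ^)
Step 6: in state C at pos 1, read 0 -> (C,0)->write 0,move L,goto A. Now: state=A, head=0, tape[-1..3]=01010 (head:  ^)
Step 7: in state A at pos 0, read 1 -> (A,1)->write 0,move L,goto B. Now: state=B, head=-1, tape[-2..3]=000010 (head:  ^)
Step 8: in state B at pos -1, read 0 -> (B,0)->write 1,move L,goto C. Now: state=C, head=-2, tape[-3..3]=0010010 (head:  ^)
Step 9: in state C at pos -2, read 0 -> (C,0)->write 0,move L,goto A. Now: state=A, head=-3, tape[-4..3]=00010010 (head:  ^)
Step 10: in state A at pos -3, read 0 -> (A,0)->write 1,move R,goto B. Now: state=B, head=-2, tape[-4..3]=01010010 (head:   ^)
Step 11: in state B at pos -2, read 0 -> (B,0)->write 1,move L,goto C. Now: state=C, head=-3, tape[-4..3]=01110010 (head:  ^)
Step 12: in state C at pos -3, read 1 -> (C,1)->write 1,move R,goto D. Now: state=D, head=-2, tape[-4..3]=01110010 (head:   ^)
Step 13: in state D at pos -2, read 1 -> (D,1)->write 0,move R,goto B. Now: state=B, head=-1, tape[-4..3]=01010010 (head:    ^)
Head positions at steps 0..13: starting at 0, distinct positions visited = {-3, -2, -1, 0, 1, 2} -> 6 position(s)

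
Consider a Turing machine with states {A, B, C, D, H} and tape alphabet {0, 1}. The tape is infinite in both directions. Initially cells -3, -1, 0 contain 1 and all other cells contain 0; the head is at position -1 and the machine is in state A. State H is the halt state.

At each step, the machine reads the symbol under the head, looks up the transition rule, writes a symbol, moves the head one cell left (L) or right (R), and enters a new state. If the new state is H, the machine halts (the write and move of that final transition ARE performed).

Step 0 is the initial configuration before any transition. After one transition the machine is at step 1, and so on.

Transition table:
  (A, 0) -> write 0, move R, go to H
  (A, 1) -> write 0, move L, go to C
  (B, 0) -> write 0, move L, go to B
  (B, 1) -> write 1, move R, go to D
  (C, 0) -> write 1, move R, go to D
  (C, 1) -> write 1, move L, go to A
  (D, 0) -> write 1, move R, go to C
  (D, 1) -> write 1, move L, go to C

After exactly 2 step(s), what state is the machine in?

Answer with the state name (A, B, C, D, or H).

Step 1: in state A at pos -1, read 1 -> (A,1)->write 0,move L,goto C. Now: state=C, head=-2, tape[-4..1]=010010 (head:   ^)
Step 2: in state C at pos -2, read 0 -> (C,0)->write 1,move R,goto D. Now: state=D, head=-1, tape[-4..1]=011010 (head:    ^)

Answer: D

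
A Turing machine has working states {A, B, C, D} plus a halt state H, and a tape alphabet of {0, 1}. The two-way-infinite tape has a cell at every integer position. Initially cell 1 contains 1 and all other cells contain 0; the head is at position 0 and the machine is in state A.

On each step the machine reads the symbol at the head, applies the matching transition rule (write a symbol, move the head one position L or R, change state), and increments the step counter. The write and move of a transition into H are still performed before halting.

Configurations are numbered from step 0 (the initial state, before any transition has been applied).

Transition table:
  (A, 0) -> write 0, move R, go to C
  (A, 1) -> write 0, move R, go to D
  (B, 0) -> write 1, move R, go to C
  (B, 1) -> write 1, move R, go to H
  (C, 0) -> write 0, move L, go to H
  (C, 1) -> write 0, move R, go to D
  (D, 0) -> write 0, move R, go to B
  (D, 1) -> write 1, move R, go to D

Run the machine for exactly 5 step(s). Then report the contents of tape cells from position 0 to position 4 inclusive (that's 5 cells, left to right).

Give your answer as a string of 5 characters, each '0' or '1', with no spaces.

Step 1: in state A at pos 0, read 0 -> (A,0)->write 0,move R,goto C. Now: state=C, head=1, tape[-1..2]=0010 (head:   ^)
Step 2: in state C at pos 1, read 1 -> (C,1)->write 0,move R,goto D. Now: state=D, head=2, tape[-1..3]=00000 (head:    ^)
Step 3: in state D at pos 2, read 0 -> (D,0)->write 0,move R,goto B. Now: state=B, head=3, tape[-1..4]=000000 (head:     ^)
Step 4: in state B at pos 3, read 0 -> (B,0)->write 1,move R,goto C. Now: state=C, head=4, tape[-1..5]=0000100 (head:      ^)
Step 5: in state C at pos 4, read 0 -> (C,0)->write 0,move L,goto H. Now: state=H, head=3, tape[-1..5]=0000100 (head:     ^)

Answer: 00010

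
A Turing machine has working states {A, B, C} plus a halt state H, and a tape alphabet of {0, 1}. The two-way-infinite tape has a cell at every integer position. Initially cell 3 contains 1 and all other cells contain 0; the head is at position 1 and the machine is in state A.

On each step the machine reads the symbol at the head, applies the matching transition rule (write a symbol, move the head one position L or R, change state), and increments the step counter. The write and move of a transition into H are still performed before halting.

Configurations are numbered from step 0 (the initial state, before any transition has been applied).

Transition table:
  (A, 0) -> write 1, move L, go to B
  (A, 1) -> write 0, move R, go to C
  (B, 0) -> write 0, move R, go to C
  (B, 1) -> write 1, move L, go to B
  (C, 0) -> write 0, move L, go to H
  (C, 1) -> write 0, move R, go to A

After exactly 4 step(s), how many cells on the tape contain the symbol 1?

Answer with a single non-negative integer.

Step 1: in state A at pos 1, read 0 -> (A,0)->write 1,move L,goto B. Now: state=B, head=0, tape[-1..4]=001010 (head:  ^)
Step 2: in state B at pos 0, read 0 -> (B,0)->write 0,move R,goto C. Now: state=C, head=1, tape[-1..4]=001010 (head:   ^)
Step 3: in state C at pos 1, read 1 -> (C,1)->write 0,move R,goto A. Now: state=A, head=2, tape[-1..4]=000010 (head:    ^)
Step 4: in state A at pos 2, read 0 -> (A,0)->write 1,move L,goto B. Now: state=B, head=1, tape[-1..4]=000110 (head:   ^)
Cells containing 1 after step 4: {2, 3} -> 2 cell(s)

Answer: 2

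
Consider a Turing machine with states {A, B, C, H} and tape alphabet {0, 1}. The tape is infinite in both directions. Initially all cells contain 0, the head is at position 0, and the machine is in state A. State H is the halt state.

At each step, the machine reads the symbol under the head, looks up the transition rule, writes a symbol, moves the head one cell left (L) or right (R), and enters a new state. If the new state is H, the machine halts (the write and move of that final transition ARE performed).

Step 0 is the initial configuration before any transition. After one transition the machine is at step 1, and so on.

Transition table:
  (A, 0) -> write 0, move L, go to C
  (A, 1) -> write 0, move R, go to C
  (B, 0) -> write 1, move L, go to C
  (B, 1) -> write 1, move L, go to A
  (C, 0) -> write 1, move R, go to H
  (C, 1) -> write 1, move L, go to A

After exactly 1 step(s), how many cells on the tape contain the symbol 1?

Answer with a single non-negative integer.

Answer: 0

Derivation:
Step 1: in state A at pos 0, read 0 -> (A,0)->write 0,move L,goto C. Now: state=C, head=-1, tape[-2..1]=0000 (head:  ^)
No cell contains 1 after step 1 -> 0 cell(s)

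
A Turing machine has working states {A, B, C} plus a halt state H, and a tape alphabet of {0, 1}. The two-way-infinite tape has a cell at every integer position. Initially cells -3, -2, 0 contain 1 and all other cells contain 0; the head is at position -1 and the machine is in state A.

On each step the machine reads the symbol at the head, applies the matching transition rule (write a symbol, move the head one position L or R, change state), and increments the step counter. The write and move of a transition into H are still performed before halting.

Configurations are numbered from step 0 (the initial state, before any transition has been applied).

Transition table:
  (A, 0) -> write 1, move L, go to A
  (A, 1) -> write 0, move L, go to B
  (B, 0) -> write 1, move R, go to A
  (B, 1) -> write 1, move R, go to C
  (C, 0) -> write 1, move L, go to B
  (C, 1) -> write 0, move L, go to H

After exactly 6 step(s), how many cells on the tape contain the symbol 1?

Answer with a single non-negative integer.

Step 1: in state A at pos -1, read 0 -> (A,0)->write 1,move L,goto A. Now: state=A, head=-2, tape[-4..1]=011110 (head:   ^)
Step 2: in state A at pos -2, read 1 -> (A,1)->write 0,move L,goto B. Now: state=B, head=-3, tape[-4..1]=010110 (head:  ^)
Step 3: in state B at pos -3, read 1 -> (B,1)->write 1,move R,goto C. Now: state=C, head=-2, tape[-4..1]=010110 (head:   ^)
Step 4: in state C at pos -2, read 0 -> (C,0)->write 1,move L,goto B. Now: state=B, head=-3, tape[-4..1]=011110 (head:  ^)
Step 5: in state B at pos -3, read 1 -> (B,1)->write 1,move R,goto C. Now: state=C, head=-2, tape[-4..1]=011110 (head:   ^)
Step 6: in state C at pos -2, read 1 -> (C,1)->write 0,move L,goto H. Now: state=H, head=-3, tape[-4..1]=010110 (head:  ^)
Cells containing 1 after step 6: {-3, -1, 0} -> 3 cell(s)

Answer: 3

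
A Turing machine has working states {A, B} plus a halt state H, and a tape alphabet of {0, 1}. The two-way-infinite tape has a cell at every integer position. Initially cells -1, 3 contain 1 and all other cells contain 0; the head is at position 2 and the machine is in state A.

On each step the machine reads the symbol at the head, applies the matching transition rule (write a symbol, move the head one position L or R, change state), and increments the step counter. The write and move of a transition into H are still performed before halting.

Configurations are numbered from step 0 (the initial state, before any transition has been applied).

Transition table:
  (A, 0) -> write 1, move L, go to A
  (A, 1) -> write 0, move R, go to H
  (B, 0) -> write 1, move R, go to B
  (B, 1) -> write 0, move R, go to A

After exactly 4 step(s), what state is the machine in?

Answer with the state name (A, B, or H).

Answer: H

Derivation:
Step 1: in state A at pos 2, read 0 -> (A,0)->write 1,move L,goto A. Now: state=A, head=1, tape[-2..4]=0100110 (head:    ^)
Step 2: in state A at pos 1, read 0 -> (A,0)->write 1,move L,goto A. Now: state=A, head=0, tape[-2..4]=0101110 (head:   ^)
Step 3: in state A at pos 0, read 0 -> (A,0)->write 1,move L,goto A. Now: state=A, head=-1, tape[-2..4]=0111110 (head:  ^)
Step 4: in state A at pos -1, read 1 -> (A,1)->write 0,move R,goto H. Now: state=H, head=0, tape[-2..4]=0011110 (head:   ^)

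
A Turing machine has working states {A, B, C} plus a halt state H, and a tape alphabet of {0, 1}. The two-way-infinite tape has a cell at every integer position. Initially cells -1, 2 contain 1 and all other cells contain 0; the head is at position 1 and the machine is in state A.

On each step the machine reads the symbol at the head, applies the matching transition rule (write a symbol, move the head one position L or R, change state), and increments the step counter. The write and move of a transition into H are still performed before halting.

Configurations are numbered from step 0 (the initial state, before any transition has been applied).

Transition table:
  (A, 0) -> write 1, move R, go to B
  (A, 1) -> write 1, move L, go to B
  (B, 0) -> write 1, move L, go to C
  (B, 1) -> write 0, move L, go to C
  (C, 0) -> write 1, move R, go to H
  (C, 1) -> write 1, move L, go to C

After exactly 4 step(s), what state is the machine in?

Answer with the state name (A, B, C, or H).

Answer: H

Derivation:
Step 1: in state A at pos 1, read 0 -> (A,0)->write 1,move R,goto B. Now: state=B, head=2, tape[-2..3]=010110 (head:     ^)
Step 2: in state B at pos 2, read 1 -> (B,1)->write 0,move L,goto C. Now: state=C, head=1, tape[-2..3]=010100 (head:    ^)
Step 3: in state C at pos 1, read 1 -> (C,1)->write 1,move L,goto C. Now: state=C, head=0, tape[-2..3]=010100 (head:   ^)
Step 4: in state C at pos 0, read 0 -> (C,0)->write 1,move R,goto H. Now: state=H, head=1, tape[-2..3]=011100 (head:    ^)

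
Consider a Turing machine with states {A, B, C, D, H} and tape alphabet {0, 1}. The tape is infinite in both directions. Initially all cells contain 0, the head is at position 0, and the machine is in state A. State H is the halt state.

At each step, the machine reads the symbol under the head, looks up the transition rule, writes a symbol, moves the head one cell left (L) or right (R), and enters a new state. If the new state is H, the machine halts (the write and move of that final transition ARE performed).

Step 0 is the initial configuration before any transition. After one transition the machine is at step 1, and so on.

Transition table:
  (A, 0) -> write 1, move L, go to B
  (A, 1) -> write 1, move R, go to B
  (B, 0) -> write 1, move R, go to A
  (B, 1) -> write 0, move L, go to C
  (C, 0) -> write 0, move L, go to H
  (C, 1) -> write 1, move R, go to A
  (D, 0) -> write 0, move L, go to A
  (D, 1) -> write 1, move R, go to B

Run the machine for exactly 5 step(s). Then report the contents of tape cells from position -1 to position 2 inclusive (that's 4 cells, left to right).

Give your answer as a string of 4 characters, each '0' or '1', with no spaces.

Step 1: in state A at pos 0, read 0 -> (A,0)->write 1,move L,goto B. Now: state=B, head=-1, tape[-2..1]=0010 (head:  ^)
Step 2: in state B at pos -1, read 0 -> (B,0)->write 1,move R,goto A. Now: state=A, head=0, tape[-2..1]=0110 (head:   ^)
Step 3: in state A at pos 0, read 1 -> (A,1)->write 1,move R,goto B. Now: state=B, head=1, tape[-2..2]=01100 (head:    ^)
Step 4: in state B at pos 1, read 0 -> (B,0)->write 1,move R,goto A. Now: state=A, head=2, tape[-2..3]=011100 (head:     ^)
Step 5: in state A at pos 2, read 0 -> (A,0)->write 1,move L,goto B. Now: state=B, head=1, tape[-2..3]=011110 (head:    ^)

Answer: 1111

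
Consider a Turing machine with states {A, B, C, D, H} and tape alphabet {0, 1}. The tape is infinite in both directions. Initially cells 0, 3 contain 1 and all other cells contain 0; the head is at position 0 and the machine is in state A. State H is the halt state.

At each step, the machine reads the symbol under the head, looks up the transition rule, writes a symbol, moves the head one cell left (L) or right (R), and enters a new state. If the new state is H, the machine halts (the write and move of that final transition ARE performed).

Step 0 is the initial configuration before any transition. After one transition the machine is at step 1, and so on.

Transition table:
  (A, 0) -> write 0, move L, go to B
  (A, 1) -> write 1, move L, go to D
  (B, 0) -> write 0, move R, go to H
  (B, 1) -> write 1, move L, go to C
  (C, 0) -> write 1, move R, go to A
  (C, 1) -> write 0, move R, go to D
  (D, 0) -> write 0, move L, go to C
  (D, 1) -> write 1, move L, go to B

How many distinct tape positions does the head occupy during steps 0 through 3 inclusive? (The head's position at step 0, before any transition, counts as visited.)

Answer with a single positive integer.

Answer: 3

Derivation:
Step 1: in state A at pos 0, read 1 -> (A,1)->write 1,move L,goto D. Now: state=D, head=-1, tape[-2..4]=0010010 (head:  ^)
Step 2: in state D at pos -1, read 0 -> (D,0)->write 0,move L,goto C. Now: state=C, head=-2, tape[-3..4]=00010010 (head:  ^)
Step 3: in state C at pos -2, read 0 -> (C,0)->write 1,move R,goto A. Now: state=A, head=-1, tape[-3..4]=01010010 (head:   ^)
Head positions at steps 0..3: starting at 0, distinct positions visited = {-2, -1, 0} -> 3 position(s)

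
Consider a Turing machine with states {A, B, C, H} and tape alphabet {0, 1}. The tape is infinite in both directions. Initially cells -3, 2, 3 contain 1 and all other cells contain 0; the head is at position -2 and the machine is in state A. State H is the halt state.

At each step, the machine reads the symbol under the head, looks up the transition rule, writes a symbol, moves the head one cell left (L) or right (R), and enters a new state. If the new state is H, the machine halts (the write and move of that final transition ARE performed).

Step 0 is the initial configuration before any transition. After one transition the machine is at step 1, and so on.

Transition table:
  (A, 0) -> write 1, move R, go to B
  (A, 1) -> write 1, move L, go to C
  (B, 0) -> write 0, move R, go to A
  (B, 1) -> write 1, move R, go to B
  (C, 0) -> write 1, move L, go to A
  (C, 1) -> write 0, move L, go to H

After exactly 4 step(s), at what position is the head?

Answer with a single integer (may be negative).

Answer: 2

Derivation:
Step 1: in state A at pos -2, read 0 -> (A,0)->write 1,move R,goto B. Now: state=B, head=-1, tape[-4..4]=011000110 (head:    ^)
Step 2: in state B at pos -1, read 0 -> (B,0)->write 0,move R,goto A. Now: state=A, head=0, tape[-4..4]=011000110 (head:     ^)
Step 3: in state A at pos 0, read 0 -> (A,0)->write 1,move R,goto B. Now: state=B, head=1, tape[-4..4]=011010110 (head:      ^)
Step 4: in state B at pos 1, read 0 -> (B,0)->write 0,move R,goto A. Now: state=A, head=2, tape[-4..4]=011010110 (head:       ^)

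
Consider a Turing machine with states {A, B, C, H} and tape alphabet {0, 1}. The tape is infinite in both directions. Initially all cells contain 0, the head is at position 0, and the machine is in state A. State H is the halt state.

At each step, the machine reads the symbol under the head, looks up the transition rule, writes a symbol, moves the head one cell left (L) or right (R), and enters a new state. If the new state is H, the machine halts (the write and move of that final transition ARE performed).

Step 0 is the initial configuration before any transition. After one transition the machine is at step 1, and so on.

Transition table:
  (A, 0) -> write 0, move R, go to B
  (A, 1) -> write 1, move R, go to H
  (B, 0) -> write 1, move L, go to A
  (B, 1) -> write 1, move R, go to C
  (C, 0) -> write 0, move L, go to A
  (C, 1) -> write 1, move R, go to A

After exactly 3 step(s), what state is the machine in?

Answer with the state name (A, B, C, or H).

Step 1: in state A at pos 0, read 0 -> (A,0)->write 0,move R,goto B. Now: state=B, head=1, tape[-1..2]=0000 (head:   ^)
Step 2: in state B at pos 1, read 0 -> (B,0)->write 1,move L,goto A. Now: state=A, head=0, tape[-1..2]=0010 (head:  ^)
Step 3: in state A at pos 0, read 0 -> (A,0)->write 0,move R,goto B. Now: state=B, head=1, tape[-1..2]=0010 (head:   ^)

Answer: B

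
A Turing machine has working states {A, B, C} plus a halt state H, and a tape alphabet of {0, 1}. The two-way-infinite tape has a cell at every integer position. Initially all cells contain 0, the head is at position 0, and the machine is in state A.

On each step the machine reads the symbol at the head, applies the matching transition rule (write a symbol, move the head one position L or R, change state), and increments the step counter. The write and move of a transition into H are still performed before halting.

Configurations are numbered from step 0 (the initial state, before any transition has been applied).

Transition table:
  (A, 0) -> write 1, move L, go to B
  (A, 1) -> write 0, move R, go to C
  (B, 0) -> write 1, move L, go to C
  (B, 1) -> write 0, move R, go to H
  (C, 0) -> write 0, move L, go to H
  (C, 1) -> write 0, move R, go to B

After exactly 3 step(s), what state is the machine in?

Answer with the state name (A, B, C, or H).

Step 1: in state A at pos 0, read 0 -> (A,0)->write 1,move L,goto B. Now: state=B, head=-1, tape[-2..1]=0010 (head:  ^)
Step 2: in state B at pos -1, read 0 -> (B,0)->write 1,move L,goto C. Now: state=C, head=-2, tape[-3..1]=00110 (head:  ^)
Step 3: in state C at pos -2, read 0 -> (C,0)->write 0,move L,goto H. Now: state=H, head=-3, tape[-4..1]=000110 (head:  ^)

Answer: H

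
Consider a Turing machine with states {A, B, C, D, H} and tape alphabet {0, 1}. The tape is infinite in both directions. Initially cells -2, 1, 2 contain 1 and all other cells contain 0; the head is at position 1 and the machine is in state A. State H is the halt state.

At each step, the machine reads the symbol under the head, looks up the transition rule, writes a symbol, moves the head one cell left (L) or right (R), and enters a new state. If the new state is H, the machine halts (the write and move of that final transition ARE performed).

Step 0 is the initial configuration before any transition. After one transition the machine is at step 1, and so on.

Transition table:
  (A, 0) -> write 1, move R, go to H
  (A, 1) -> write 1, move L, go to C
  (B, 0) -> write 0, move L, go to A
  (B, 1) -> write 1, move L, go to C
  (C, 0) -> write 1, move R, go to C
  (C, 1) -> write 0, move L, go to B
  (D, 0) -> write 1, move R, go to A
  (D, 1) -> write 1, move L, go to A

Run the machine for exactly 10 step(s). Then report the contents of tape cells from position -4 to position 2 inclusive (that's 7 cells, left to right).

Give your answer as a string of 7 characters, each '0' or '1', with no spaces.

Step 1: in state A at pos 1, read 1 -> (A,1)->write 1,move L,goto C. Now: state=C, head=0, tape[-3..3]=0100110 (head:    ^)
Step 2: in state C at pos 0, read 0 -> (C,0)->write 1,move R,goto C. Now: state=C, head=1, tape[-3..3]=0101110 (head:     ^)
Step 3: in state C at pos 1, read 1 -> (C,1)->write 0,move L,goto B. Now: state=B, head=0, tape[-3..3]=0101010 (head:    ^)
Step 4: in state B at pos 0, read 1 -> (B,1)->write 1,move L,goto C. Now: state=C, head=-1, tape[-3..3]=0101010 (head:   ^)
Step 5: in state C at pos -1, read 0 -> (C,0)->write 1,move R,goto C. Now: state=C, head=0, tape[-3..3]=0111010 (head:    ^)
Step 6: in state C at pos 0, read 1 -> (C,1)->write 0,move L,goto B. Now: state=B, head=-1, tape[-3..3]=0110010 (head:   ^)
Step 7: in state B at pos -1, read 1 -> (B,1)->write 1,move L,goto C. Now: state=C, head=-2, tape[-3..3]=0110010 (head:  ^)
Step 8: in state C at pos -2, read 1 -> (C,1)->write 0,move L,goto B. Now: state=B, head=-3, tape[-4..3]=00010010 (head:  ^)
Step 9: in state B at pos -3, read 0 -> (B,0)->write 0,move L,goto A. Now: state=A, head=-4, tape[-5..3]=000010010 (head:  ^)
Step 10: in state A at pos -4, read 0 -> (A,0)->write 1,move R,goto H. Now: state=H, head=-3, tape[-5..3]=010010010 (head:   ^)

Answer: 1001001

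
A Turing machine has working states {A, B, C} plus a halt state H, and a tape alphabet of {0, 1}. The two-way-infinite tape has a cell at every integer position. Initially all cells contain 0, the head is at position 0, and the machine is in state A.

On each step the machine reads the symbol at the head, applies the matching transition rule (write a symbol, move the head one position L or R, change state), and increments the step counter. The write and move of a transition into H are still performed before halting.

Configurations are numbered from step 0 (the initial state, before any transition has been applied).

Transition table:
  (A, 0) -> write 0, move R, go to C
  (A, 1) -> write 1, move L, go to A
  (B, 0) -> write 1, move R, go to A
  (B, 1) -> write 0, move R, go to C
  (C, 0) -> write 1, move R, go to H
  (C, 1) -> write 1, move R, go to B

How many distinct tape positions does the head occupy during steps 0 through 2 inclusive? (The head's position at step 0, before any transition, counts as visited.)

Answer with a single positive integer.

Answer: 3

Derivation:
Step 1: in state A at pos 0, read 0 -> (A,0)->write 0,move R,goto C. Now: state=C, head=1, tape[-1..2]=0000 (head:   ^)
Step 2: in state C at pos 1, read 0 -> (C,0)->write 1,move R,goto H. Now: state=H, head=2, tape[-1..3]=00100 (head:    ^)
Head positions at steps 0..2: starting at 0, distinct positions visited = {0, 1, 2} -> 3 position(s)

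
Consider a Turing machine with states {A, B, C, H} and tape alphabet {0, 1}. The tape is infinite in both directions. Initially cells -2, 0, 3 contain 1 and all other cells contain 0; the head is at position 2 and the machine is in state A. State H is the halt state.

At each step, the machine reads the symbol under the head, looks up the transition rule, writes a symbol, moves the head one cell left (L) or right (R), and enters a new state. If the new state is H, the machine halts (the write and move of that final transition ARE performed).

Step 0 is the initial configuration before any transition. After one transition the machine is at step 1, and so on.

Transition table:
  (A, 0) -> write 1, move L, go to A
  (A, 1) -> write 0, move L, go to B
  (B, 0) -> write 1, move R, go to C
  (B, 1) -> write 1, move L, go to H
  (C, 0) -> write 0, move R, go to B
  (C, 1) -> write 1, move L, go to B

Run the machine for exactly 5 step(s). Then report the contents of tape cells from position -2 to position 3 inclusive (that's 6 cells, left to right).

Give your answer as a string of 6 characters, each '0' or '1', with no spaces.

Step 1: in state A at pos 2, read 0 -> (A,0)->write 1,move L,goto A. Now: state=A, head=1, tape[-3..4]=01010110 (head:     ^)
Step 2: in state A at pos 1, read 0 -> (A,0)->write 1,move L,goto A. Now: state=A, head=0, tape[-3..4]=01011110 (head:    ^)
Step 3: in state A at pos 0, read 1 -> (A,1)->write 0,move L,goto B. Now: state=B, head=-1, tape[-3..4]=01001110 (head:   ^)
Step 4: in state B at pos -1, read 0 -> (B,0)->write 1,move R,goto C. Now: state=C, head=0, tape[-3..4]=01101110 (head:    ^)
Step 5: in state C at pos 0, read 0 -> (C,0)->write 0,move R,goto B. Now: state=B, head=1, tape[-3..4]=01101110 (head:     ^)

Answer: 110111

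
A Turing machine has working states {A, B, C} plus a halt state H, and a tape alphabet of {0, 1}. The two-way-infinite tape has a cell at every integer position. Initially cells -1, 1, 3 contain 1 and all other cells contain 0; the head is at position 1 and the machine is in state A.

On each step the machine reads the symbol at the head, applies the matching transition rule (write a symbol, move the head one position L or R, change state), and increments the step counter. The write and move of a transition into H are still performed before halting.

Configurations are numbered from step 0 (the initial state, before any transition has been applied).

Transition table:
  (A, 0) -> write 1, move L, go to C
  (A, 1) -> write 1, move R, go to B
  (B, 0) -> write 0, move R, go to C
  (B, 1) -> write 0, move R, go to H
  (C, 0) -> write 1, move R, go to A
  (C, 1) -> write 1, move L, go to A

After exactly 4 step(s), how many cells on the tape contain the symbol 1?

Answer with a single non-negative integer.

Step 1: in state A at pos 1, read 1 -> (A,1)->write 1,move R,goto B. Now: state=B, head=2, tape[-2..4]=0101010 (head:     ^)
Step 2: in state B at pos 2, read 0 -> (B,0)->write 0,move R,goto C. Now: state=C, head=3, tape[-2..4]=0101010 (head:      ^)
Step 3: in state C at pos 3, read 1 -> (C,1)->write 1,move L,goto A. Now: state=A, head=2, tape[-2..4]=0101010 (head:     ^)
Step 4: in state A at pos 2, read 0 -> (A,0)->write 1,move L,goto C. Now: state=C, head=1, tape[-2..4]=0101110 (head:    ^)
Cells containing 1 after step 4: {-1, 1, 2, 3} -> 4 cell(s)

Answer: 4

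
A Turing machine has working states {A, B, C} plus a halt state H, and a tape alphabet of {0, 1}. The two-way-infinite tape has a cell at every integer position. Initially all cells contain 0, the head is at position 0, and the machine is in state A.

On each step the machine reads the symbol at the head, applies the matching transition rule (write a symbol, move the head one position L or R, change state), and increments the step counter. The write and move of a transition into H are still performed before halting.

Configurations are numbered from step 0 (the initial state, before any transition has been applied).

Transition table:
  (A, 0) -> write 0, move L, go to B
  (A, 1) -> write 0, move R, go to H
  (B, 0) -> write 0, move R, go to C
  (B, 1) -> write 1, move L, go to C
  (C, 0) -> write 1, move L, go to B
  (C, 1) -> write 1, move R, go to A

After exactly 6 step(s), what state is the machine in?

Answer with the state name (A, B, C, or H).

Answer: B

Derivation:
Step 1: in state A at pos 0, read 0 -> (A,0)->write 0,move L,goto B. Now: state=B, head=-1, tape[-2..1]=0000 (head:  ^)
Step 2: in state B at pos -1, read 0 -> (B,0)->write 0,move R,goto C. Now: state=C, head=0, tape[-2..1]=0000 (head:   ^)
Step 3: in state C at pos 0, read 0 -> (C,0)->write 1,move L,goto B. Now: state=B, head=-1, tape[-2..1]=0010 (head:  ^)
Step 4: in state B at pos -1, read 0 -> (B,0)->write 0,move R,goto C. Now: state=C, head=0, tape[-2..1]=0010 (head:   ^)
Step 5: in state C at pos 0, read 1 -> (C,1)->write 1,move R,goto A. Now: state=A, head=1, tape[-2..2]=00100 (head:    ^)
Step 6: in state A at pos 1, read 0 -> (A,0)->write 0,move L,goto B. Now: state=B, head=0, tape[-2..2]=00100 (head:   ^)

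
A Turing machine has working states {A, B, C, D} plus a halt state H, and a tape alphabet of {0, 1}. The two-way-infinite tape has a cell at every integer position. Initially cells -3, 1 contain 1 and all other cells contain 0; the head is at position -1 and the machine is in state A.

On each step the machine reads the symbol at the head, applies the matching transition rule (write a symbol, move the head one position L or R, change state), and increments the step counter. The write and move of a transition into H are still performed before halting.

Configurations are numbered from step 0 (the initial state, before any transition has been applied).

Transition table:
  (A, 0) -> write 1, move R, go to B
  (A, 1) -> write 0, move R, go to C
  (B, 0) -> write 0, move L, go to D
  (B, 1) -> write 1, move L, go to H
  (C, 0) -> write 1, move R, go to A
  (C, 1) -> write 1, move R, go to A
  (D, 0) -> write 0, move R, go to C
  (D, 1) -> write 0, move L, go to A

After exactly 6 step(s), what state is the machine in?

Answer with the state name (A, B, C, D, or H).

Answer: A

Derivation:
Step 1: in state A at pos -1, read 0 -> (A,0)->write 1,move R,goto B. Now: state=B, head=0, tape[-4..2]=0101010 (head:     ^)
Step 2: in state B at pos 0, read 0 -> (B,0)->write 0,move L,goto D. Now: state=D, head=-1, tape[-4..2]=0101010 (head:    ^)
Step 3: in state D at pos -1, read 1 -> (D,1)->write 0,move L,goto A. Now: state=A, head=-2, tape[-4..2]=0100010 (head:   ^)
Step 4: in state A at pos -2, read 0 -> (A,0)->write 1,move R,goto B. Now: state=B, head=-1, tape[-4..2]=0110010 (head:    ^)
Step 5: in state B at pos -1, read 0 -> (B,0)->write 0,move L,goto D. Now: state=D, head=-2, tape[-4..2]=0110010 (head:   ^)
Step 6: in state D at pos -2, read 1 -> (D,1)->write 0,move L,goto A. Now: state=A, head=-3, tape[-4..2]=0100010 (head:  ^)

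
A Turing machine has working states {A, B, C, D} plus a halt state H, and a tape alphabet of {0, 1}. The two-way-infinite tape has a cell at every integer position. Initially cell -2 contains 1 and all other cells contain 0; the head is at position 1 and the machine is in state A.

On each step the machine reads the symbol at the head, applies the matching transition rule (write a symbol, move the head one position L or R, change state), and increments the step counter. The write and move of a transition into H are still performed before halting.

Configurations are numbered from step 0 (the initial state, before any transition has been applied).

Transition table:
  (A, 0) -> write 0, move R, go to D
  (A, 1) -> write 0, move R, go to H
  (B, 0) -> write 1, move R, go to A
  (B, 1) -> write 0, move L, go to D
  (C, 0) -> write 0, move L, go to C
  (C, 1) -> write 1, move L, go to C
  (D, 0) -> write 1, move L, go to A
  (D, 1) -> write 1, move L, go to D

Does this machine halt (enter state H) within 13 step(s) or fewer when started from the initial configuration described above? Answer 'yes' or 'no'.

Answer: yes

Derivation:
Step 1: in state A at pos 1, read 0 -> (A,0)->write 0,move R,goto D. Now: state=D, head=2, tape[-3..3]=0100000 (head:      ^)
Step 2: in state D at pos 2, read 0 -> (D,0)->write 1,move L,goto A. Now: state=A, head=1, tape[-3..3]=0100010 (head:     ^)
Step 3: in state A at pos 1, read 0 -> (A,0)->write 0,move R,goto D. Now: state=D, head=2, tape[-3..3]=0100010 (head:      ^)
Step 4: in state D at pos 2, read 1 -> (D,1)->write 1,move L,goto D. Now: state=D, head=1, tape[-3..3]=0100010 (head:     ^)
Step 5: in state D at pos 1, read 0 -> (D,0)->write 1,move L,goto A. Now: state=A, head=0, tape[-3..3]=0100110 (head:    ^)
Step 6: in state A at pos 0, read 0 -> (A,0)->write 0,move R,goto D. Now: state=D, head=1, tape[-3..3]=0100110 (head:     ^)
Step 7: in state D at pos 1, read 1 -> (D,1)->write 1,move L,goto D. Now: state=D, head=0, tape[-3..3]=0100110 (head:    ^)
Step 8: in state D at pos 0, read 0 -> (D,0)->write 1,move L,goto A. Now: state=A, head=-1, tape[-3..3]=0101110 (head:   ^)
Step 9: in state A at pos -1, read 0 -> (A,0)->write 0,move R,goto D. Now: state=D, head=0, tape[-3..3]=0101110 (head:    ^)
Step 10: in state D at pos 0, read 1 -> (D,1)->write 1,move L,goto D. Now: state=D, head=-1, tape[-3..3]=0101110 (head:   ^)
Step 11: in state D at pos -1, read 0 -> (D,0)->write 1,move L,goto A. Now: state=A, head=-2, tape[-3..3]=0111110 (head:  ^)
Step 12: in state A at pos -2, read 1 -> (A,1)->write 0,move R,goto H. Now: state=H, head=-1, tape[-3..3]=0011110 (head:   ^)
State H reached at step 12; 12 <= 13 -> yes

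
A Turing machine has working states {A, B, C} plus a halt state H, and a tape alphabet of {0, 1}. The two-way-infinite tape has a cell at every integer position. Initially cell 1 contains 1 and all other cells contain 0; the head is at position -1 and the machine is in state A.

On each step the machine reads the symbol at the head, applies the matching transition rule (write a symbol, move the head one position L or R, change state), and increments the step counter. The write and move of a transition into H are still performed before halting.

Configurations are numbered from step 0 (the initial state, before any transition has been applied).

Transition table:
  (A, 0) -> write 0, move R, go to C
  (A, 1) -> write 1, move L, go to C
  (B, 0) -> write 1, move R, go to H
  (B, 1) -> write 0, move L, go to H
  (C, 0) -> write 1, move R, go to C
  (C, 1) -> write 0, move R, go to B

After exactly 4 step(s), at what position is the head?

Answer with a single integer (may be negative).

Step 1: in state A at pos -1, read 0 -> (A,0)->write 0,move R,goto C. Now: state=C, head=0, tape[-2..2]=00010 (head:   ^)
Step 2: in state C at pos 0, read 0 -> (C,0)->write 1,move R,goto C. Now: state=C, head=1, tape[-2..2]=00110 (head:    ^)
Step 3: in state C at pos 1, read 1 -> (C,1)->write 0,move R,goto B. Now: state=B, head=2, tape[-2..3]=001000 (head:     ^)
Step 4: in state B at pos 2, read 0 -> (B,0)->write 1,move R,goto H. Now: state=H, head=3, tape[-2..4]=0010100 (head:      ^)

Answer: 3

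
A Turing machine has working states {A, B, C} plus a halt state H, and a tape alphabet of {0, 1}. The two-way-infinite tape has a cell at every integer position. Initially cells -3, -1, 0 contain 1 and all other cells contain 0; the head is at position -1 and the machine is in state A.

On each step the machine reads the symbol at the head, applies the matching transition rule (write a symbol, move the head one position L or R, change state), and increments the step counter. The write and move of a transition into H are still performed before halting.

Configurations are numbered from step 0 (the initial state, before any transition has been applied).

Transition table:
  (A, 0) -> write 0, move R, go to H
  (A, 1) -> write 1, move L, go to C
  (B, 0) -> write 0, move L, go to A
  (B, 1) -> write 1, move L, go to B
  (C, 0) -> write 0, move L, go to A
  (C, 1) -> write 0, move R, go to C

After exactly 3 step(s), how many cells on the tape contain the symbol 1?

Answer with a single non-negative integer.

Answer: 3

Derivation:
Step 1: in state A at pos -1, read 1 -> (A,1)->write 1,move L,goto C. Now: state=C, head=-2, tape[-4..1]=010110 (head:   ^)
Step 2: in state C at pos -2, read 0 -> (C,0)->write 0,move L,goto A. Now: state=A, head=-3, tape[-4..1]=010110 (head:  ^)
Step 3: in state A at pos -3, read 1 -> (A,1)->write 1,move L,goto C. Now: state=C, head=-4, tape[-5..1]=0010110 (head:  ^)
Cells containing 1 after step 3: {-3, -1, 0} -> 3 cell(s)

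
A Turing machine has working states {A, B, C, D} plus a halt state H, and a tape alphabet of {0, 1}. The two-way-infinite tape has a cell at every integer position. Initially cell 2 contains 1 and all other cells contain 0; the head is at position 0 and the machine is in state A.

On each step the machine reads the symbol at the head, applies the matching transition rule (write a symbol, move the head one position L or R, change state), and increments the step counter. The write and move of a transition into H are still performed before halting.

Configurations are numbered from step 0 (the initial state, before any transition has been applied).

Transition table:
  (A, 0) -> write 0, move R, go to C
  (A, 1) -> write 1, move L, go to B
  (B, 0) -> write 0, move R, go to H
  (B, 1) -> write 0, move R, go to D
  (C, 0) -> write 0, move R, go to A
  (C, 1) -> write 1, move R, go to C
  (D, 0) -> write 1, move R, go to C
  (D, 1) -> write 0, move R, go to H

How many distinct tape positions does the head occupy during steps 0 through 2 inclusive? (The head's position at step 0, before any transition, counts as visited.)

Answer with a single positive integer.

Step 1: in state A at pos 0, read 0 -> (A,0)->write 0,move R,goto C. Now: state=C, head=1, tape[-1..3]=00010 (head:   ^)
Step 2: in state C at pos 1, read 0 -> (C,0)->write 0,move R,goto A. Now: state=A, head=2, tape[-1..3]=00010 (head:    ^)
Head positions at steps 0..2: starting at 0, distinct positions visited = {0, 1, 2} -> 3 position(s)

Answer: 3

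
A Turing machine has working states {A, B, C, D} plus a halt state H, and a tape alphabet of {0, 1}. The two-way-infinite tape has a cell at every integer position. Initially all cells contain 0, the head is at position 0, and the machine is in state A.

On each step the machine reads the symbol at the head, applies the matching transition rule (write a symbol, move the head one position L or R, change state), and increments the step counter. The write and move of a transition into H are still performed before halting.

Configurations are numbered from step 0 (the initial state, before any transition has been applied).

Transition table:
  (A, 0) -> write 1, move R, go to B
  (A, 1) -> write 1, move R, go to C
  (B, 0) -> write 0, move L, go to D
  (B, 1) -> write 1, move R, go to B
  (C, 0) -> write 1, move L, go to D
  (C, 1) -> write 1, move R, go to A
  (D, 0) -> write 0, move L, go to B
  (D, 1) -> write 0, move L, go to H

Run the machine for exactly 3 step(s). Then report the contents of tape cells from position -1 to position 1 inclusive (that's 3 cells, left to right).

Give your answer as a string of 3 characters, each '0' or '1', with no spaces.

Step 1: in state A at pos 0, read 0 -> (A,0)->write 1,move R,goto B. Now: state=B, head=1, tape[-1..2]=0100 (head:   ^)
Step 2: in state B at pos 1, read 0 -> (B,0)->write 0,move L,goto D. Now: state=D, head=0, tape[-1..2]=0100 (head:  ^)
Step 3: in state D at pos 0, read 1 -> (D,1)->write 0,move L,goto H. Now: state=H, head=-1, tape[-2..2]=00000 (head:  ^)

Answer: 000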